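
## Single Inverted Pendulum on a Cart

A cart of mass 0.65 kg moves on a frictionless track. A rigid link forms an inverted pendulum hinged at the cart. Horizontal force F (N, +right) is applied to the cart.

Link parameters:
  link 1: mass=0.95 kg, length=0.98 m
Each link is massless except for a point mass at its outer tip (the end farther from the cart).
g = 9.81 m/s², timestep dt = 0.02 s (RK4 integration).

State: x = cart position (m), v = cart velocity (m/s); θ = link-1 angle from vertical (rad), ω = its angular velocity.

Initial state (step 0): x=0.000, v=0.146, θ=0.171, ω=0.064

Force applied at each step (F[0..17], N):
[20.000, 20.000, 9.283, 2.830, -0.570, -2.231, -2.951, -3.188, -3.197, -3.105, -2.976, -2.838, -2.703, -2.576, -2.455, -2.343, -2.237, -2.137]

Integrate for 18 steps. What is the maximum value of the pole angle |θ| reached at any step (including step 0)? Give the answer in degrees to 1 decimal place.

apply F[0]=+20.000 → step 1: x=0.008, v=0.691, θ=0.167, ω=-0.450
apply F[1]=+20.000 → step 2: x=0.028, v=1.243, θ=0.153, ω=-0.974
apply F[2]=+9.283 → step 3: x=0.055, v=1.486, θ=0.131, ω=-1.191
apply F[3]=+2.830 → step 4: x=0.085, v=1.543, θ=0.107, ω=-1.225
apply F[4]=-0.570 → step 5: x=0.116, v=1.502, θ=0.083, ω=-1.165
apply F[5]=-2.231 → step 6: x=0.145, v=1.416, θ=0.061, ω=-1.063
apply F[6]=-2.951 → step 7: x=0.172, v=1.313, θ=0.041, ω=-0.947
apply F[7]=-3.188 → step 8: x=0.197, v=1.207, θ=0.023, ω=-0.833
apply F[8]=-3.197 → step 9: x=0.220, v=1.104, θ=0.008, ω=-0.725
apply F[9]=-3.105 → step 10: x=0.242, v=1.009, θ=-0.006, ω=-0.627
apply F[10]=-2.976 → step 11: x=0.261, v=0.920, θ=-0.018, ω=-0.540
apply F[11]=-2.838 → step 12: x=0.278, v=0.839, θ=-0.028, ω=-0.462
apply F[12]=-2.703 → step 13: x=0.294, v=0.765, θ=-0.036, ω=-0.393
apply F[13]=-2.576 → step 14: x=0.309, v=0.698, θ=-0.043, ω=-0.331
apply F[14]=-2.455 → step 15: x=0.322, v=0.635, θ=-0.049, ω=-0.277
apply F[15]=-2.343 → step 16: x=0.335, v=0.578, θ=-0.055, ω=-0.230
apply F[16]=-2.237 → step 17: x=0.346, v=0.526, θ=-0.059, ω=-0.188
apply F[17]=-2.137 → step 18: x=0.356, v=0.478, θ=-0.062, ω=-0.150
Max |angle| over trajectory = 0.171 rad = 9.8°.

Answer: 9.8°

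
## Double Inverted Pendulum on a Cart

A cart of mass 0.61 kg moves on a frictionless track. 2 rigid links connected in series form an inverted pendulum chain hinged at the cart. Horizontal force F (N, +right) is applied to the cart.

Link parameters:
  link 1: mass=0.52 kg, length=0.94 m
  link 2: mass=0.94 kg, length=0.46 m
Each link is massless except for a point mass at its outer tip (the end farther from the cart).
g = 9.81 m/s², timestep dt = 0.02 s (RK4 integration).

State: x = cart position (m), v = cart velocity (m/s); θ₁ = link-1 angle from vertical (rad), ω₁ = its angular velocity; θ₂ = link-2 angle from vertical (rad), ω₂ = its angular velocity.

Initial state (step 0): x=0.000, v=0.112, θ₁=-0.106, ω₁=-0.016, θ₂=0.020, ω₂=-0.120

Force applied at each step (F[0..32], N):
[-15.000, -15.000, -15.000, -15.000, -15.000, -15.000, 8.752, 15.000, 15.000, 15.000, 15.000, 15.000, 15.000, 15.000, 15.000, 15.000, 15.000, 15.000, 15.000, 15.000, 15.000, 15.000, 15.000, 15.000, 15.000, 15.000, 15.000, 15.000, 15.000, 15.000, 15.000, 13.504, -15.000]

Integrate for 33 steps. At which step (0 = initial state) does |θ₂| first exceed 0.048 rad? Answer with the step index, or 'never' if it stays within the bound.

Answer: 6

Derivation:
apply F[0]=-15.000 → step 1: x=-0.002, v=-0.321, θ₁=-0.103, ω₁=0.365, θ₂=0.019, ω₂=0.056
apply F[1]=-15.000 → step 2: x=-0.013, v=-0.760, θ₁=-0.091, ω₁=0.759, θ₂=0.022, ω₂=0.219
apply F[2]=-15.000 → step 3: x=-0.033, v=-1.211, θ₁=-0.072, ω₁=1.177, θ₂=0.028, ω₂=0.356
apply F[3]=-15.000 → step 4: x=-0.061, v=-1.677, θ₁=-0.044, ω₁=1.628, θ₂=0.036, ω₂=0.457
apply F[4]=-15.000 → step 5: x=-0.100, v=-2.159, θ₁=-0.007, ω₁=2.117, θ₂=0.046, ω₂=0.515
apply F[5]=-15.000 → step 6: x=-0.148, v=-2.654, θ₁=0.041, ω₁=2.641, θ₂=0.057, ω₂=0.534
apply F[6]=+8.752 → step 7: x=-0.198, v=-2.382, θ₁=0.091, ω₁=2.367, θ₂=0.067, ω₂=0.530
apply F[7]=+15.000 → step 8: x=-0.241, v=-1.933, θ₁=0.134, ω₁=1.929, θ₂=0.077, ω₂=0.491
apply F[8]=+15.000 → step 9: x=-0.276, v=-1.513, θ₁=0.168, ω₁=1.545, θ₂=0.087, ω₂=0.406
apply F[9]=+15.000 → step 10: x=-0.302, v=-1.119, θ₁=0.196, ω₁=1.210, θ₂=0.093, ω₂=0.279
apply F[10]=+15.000 → step 11: x=-0.321, v=-0.746, θ₁=0.217, ω₁=0.916, θ₂=0.097, ω₂=0.115
apply F[11]=+15.000 → step 12: x=-0.332, v=-0.389, θ₁=0.233, ω₁=0.654, θ₂=0.098, ω₂=-0.080
apply F[12]=+15.000 → step 13: x=-0.336, v=-0.043, θ₁=0.243, ω₁=0.415, θ₂=0.094, ω₂=-0.303
apply F[13]=+15.000 → step 14: x=-0.334, v=0.297, θ₁=0.249, ω₁=0.191, θ₂=0.086, ω₂=-0.549
apply F[14]=+15.000 → step 15: x=-0.324, v=0.636, θ₁=0.251, ω₁=-0.023, θ₂=0.072, ω₂=-0.818
apply F[15]=+15.000 → step 16: x=-0.308, v=0.978, θ₁=0.249, ω₁=-0.236, θ₂=0.053, ω₂=-1.105
apply F[16]=+15.000 → step 17: x=-0.285, v=1.327, θ₁=0.242, ω₁=-0.454, θ₂=0.028, ω₂=-1.410
apply F[17]=+15.000 → step 18: x=-0.255, v=1.688, θ₁=0.230, ω₁=-0.684, θ₂=-0.004, ω₂=-1.727
apply F[18]=+15.000 → step 19: x=-0.218, v=2.064, θ₁=0.214, ω₁=-0.935, θ₂=-0.041, ω₂=-2.049
apply F[19]=+15.000 → step 20: x=-0.172, v=2.460, θ₁=0.193, ω₁=-1.217, θ₂=-0.086, ω₂=-2.367
apply F[20]=+15.000 → step 21: x=-0.119, v=2.879, θ₁=0.165, ω₁=-1.540, θ₂=-0.136, ω₂=-2.665
apply F[21]=+15.000 → step 22: x=-0.057, v=3.322, θ₁=0.131, ω₁=-1.914, θ₂=-0.192, ω₂=-2.920
apply F[22]=+15.000 → step 23: x=0.014, v=3.789, θ₁=0.088, ω₁=-2.349, θ₂=-0.252, ω₂=-3.103
apply F[23]=+15.000 → step 24: x=0.095, v=4.275, θ₁=0.036, ω₁=-2.850, θ₂=-0.315, ω₂=-3.179
apply F[24]=+15.000 → step 25: x=0.185, v=4.766, θ₁=-0.026, ω₁=-3.414, θ₂=-0.379, ω₂=-3.108
apply F[25]=+15.000 → step 26: x=0.285, v=5.239, θ₁=-0.100, ω₁=-4.021, θ₂=-0.439, ω₂=-2.862
apply F[26]=+15.000 → step 27: x=0.394, v=5.655, θ₁=-0.187, ω₁=-4.628, θ₂=-0.492, ω₂=-2.442
apply F[27]=+15.000 → step 28: x=0.511, v=5.967, θ₁=-0.285, ω₁=-5.170, θ₂=-0.535, ω₂=-1.909
apply F[28]=+15.000 → step 29: x=0.632, v=6.140, θ₁=-0.393, ω₁=-5.576, θ₂=-0.568, ω₂=-1.393
apply F[29]=+15.000 → step 30: x=0.755, v=6.171, θ₁=-0.507, ω₁=-5.809, θ₂=-0.592, ω₂=-1.040
apply F[30]=+15.000 → step 31: x=0.878, v=6.096, θ₁=-0.624, ω₁=-5.885, θ₂=-0.612, ω₂=-0.940
apply F[31]=+13.504 → step 32: x=0.998, v=5.939, θ₁=-0.742, ω₁=-5.840, θ₂=-0.632, ω₂=-1.088
apply F[32]=-15.000 → step 33: x=1.111, v=5.353, θ₁=-0.855, ω₁=-5.537, θ₂=-0.654, ω₂=-1.138
|θ₂| = 0.057 > 0.048 first at step 6.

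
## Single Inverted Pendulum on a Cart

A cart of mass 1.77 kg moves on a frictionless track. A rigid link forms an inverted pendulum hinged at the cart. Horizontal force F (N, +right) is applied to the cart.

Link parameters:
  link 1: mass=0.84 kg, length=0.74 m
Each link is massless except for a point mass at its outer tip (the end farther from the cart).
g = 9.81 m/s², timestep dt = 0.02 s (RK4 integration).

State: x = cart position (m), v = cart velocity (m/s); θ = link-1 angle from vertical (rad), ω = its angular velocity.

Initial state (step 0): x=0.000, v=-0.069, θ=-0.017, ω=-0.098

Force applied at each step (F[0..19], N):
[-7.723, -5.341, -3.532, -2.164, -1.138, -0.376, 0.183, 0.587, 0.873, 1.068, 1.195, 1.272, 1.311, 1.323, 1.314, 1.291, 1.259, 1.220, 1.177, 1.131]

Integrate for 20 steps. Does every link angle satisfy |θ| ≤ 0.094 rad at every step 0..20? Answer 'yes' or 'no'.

Answer: yes

Derivation:
apply F[0]=-7.723 → step 1: x=-0.002, v=-0.155, θ=-0.018, ω=0.013
apply F[1]=-5.341 → step 2: x=-0.006, v=-0.213, θ=-0.017, ω=0.088
apply F[2]=-3.532 → step 3: x=-0.011, v=-0.252, θ=-0.015, ω=0.135
apply F[3]=-2.164 → step 4: x=-0.016, v=-0.275, θ=-0.012, ω=0.163
apply F[4]=-1.138 → step 5: x=-0.021, v=-0.287, θ=-0.008, ω=0.177
apply F[5]=-0.376 → step 6: x=-0.027, v=-0.291, θ=-0.005, ω=0.180
apply F[6]=+0.183 → step 7: x=-0.033, v=-0.288, θ=-0.001, ω=0.176
apply F[7]=+0.587 → step 8: x=-0.039, v=-0.282, θ=0.002, ω=0.167
apply F[8]=+0.873 → step 9: x=-0.044, v=-0.272, θ=0.006, ω=0.156
apply F[9]=+1.068 → step 10: x=-0.050, v=-0.261, θ=0.009, ω=0.142
apply F[10]=+1.195 → step 11: x=-0.055, v=-0.248, θ=0.011, ω=0.128
apply F[11]=+1.272 → step 12: x=-0.059, v=-0.235, θ=0.014, ω=0.113
apply F[12]=+1.311 → step 13: x=-0.064, v=-0.222, θ=0.016, ω=0.099
apply F[13]=+1.323 → step 14: x=-0.068, v=-0.208, θ=0.018, ω=0.085
apply F[14]=+1.314 → step 15: x=-0.072, v=-0.195, θ=0.019, ω=0.072
apply F[15]=+1.291 → step 16: x=-0.076, v=-0.182, θ=0.021, ω=0.060
apply F[16]=+1.259 → step 17: x=-0.080, v=-0.170, θ=0.022, ω=0.049
apply F[17]=+1.220 → step 18: x=-0.083, v=-0.158, θ=0.022, ω=0.039
apply F[18]=+1.177 → step 19: x=-0.086, v=-0.147, θ=0.023, ω=0.030
apply F[19]=+1.131 → step 20: x=-0.089, v=-0.137, θ=0.024, ω=0.022
Max |angle| over trajectory = 0.024 rad; bound = 0.094 → within bound.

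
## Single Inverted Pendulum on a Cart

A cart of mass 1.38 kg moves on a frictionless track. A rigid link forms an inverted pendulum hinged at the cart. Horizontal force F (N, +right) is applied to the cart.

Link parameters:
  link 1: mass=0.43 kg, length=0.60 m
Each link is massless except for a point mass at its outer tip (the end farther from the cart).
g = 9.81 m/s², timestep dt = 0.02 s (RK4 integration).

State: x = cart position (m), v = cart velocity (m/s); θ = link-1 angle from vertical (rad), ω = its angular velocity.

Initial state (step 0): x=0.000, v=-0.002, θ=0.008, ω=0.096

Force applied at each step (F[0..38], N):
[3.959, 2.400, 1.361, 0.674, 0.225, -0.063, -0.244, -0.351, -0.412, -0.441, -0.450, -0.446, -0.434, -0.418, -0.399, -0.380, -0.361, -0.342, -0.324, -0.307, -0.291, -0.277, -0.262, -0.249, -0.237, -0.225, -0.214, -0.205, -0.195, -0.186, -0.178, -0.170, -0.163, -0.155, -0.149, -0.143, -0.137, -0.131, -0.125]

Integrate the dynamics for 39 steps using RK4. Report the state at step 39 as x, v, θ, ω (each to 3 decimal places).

Answer: x=0.043, v=0.005, θ=-0.007, ω=0.011

Derivation:
apply F[0]=+3.959 → step 1: x=0.001, v=0.055, θ=0.009, ω=0.004
apply F[1]=+2.400 → step 2: x=0.002, v=0.089, θ=0.009, ω=-0.050
apply F[2]=+1.361 → step 3: x=0.004, v=0.108, θ=0.007, ω=-0.080
apply F[3]=+0.674 → step 4: x=0.006, v=0.118, θ=0.006, ω=-0.093
apply F[4]=+0.225 → step 5: x=0.009, v=0.121, θ=0.004, ω=-0.097
apply F[5]=-0.063 → step 6: x=0.011, v=0.120, θ=0.002, ω=-0.094
apply F[6]=-0.244 → step 7: x=0.013, v=0.116, θ=-0.000, ω=-0.088
apply F[7]=-0.351 → step 8: x=0.016, v=0.111, θ=-0.002, ω=-0.080
apply F[8]=-0.412 → step 9: x=0.018, v=0.105, θ=-0.003, ω=-0.071
apply F[9]=-0.441 → step 10: x=0.020, v=0.099, θ=-0.005, ω=-0.062
apply F[10]=-0.450 → step 11: x=0.022, v=0.093, θ=-0.006, ω=-0.053
apply F[11]=-0.446 → step 12: x=0.024, v=0.087, θ=-0.007, ω=-0.045
apply F[12]=-0.434 → step 13: x=0.025, v=0.081, θ=-0.008, ω=-0.038
apply F[13]=-0.418 → step 14: x=0.027, v=0.075, θ=-0.008, ω=-0.031
apply F[14]=-0.399 → step 15: x=0.028, v=0.070, θ=-0.009, ω=-0.025
apply F[15]=-0.380 → step 16: x=0.030, v=0.065, θ=-0.009, ω=-0.020
apply F[16]=-0.361 → step 17: x=0.031, v=0.060, θ=-0.010, ω=-0.015
apply F[17]=-0.342 → step 18: x=0.032, v=0.056, θ=-0.010, ω=-0.011
apply F[18]=-0.324 → step 19: x=0.033, v=0.052, θ=-0.010, ω=-0.007
apply F[19]=-0.307 → step 20: x=0.034, v=0.048, θ=-0.010, ω=-0.004
apply F[20]=-0.291 → step 21: x=0.035, v=0.045, θ=-0.010, ω=-0.001
apply F[21]=-0.277 → step 22: x=0.036, v=0.041, θ=-0.010, ω=0.001
apply F[22]=-0.262 → step 23: x=0.037, v=0.038, θ=-0.010, ω=0.003
apply F[23]=-0.249 → step 24: x=0.037, v=0.035, θ=-0.010, ω=0.005
apply F[24]=-0.237 → step 25: x=0.038, v=0.032, θ=-0.010, ω=0.006
apply F[25]=-0.225 → step 26: x=0.039, v=0.030, θ=-0.010, ω=0.007
apply F[26]=-0.214 → step 27: x=0.039, v=0.027, θ=-0.010, ω=0.008
apply F[27]=-0.205 → step 28: x=0.040, v=0.025, θ=-0.010, ω=0.009
apply F[28]=-0.195 → step 29: x=0.040, v=0.022, θ=-0.009, ω=0.010
apply F[29]=-0.186 → step 30: x=0.041, v=0.020, θ=-0.009, ω=0.010
apply F[30]=-0.178 → step 31: x=0.041, v=0.018, θ=-0.009, ω=0.011
apply F[31]=-0.170 → step 32: x=0.041, v=0.016, θ=-0.009, ω=0.011
apply F[32]=-0.163 → step 33: x=0.042, v=0.014, θ=-0.008, ω=0.011
apply F[33]=-0.155 → step 34: x=0.042, v=0.013, θ=-0.008, ω=0.011
apply F[34]=-0.149 → step 35: x=0.042, v=0.011, θ=-0.008, ω=0.011
apply F[35]=-0.143 → step 36: x=0.042, v=0.009, θ=-0.008, ω=0.012
apply F[36]=-0.137 → step 37: x=0.043, v=0.008, θ=-0.008, ω=0.012
apply F[37]=-0.131 → step 38: x=0.043, v=0.007, θ=-0.007, ω=0.012
apply F[38]=-0.125 → step 39: x=0.043, v=0.005, θ=-0.007, ω=0.011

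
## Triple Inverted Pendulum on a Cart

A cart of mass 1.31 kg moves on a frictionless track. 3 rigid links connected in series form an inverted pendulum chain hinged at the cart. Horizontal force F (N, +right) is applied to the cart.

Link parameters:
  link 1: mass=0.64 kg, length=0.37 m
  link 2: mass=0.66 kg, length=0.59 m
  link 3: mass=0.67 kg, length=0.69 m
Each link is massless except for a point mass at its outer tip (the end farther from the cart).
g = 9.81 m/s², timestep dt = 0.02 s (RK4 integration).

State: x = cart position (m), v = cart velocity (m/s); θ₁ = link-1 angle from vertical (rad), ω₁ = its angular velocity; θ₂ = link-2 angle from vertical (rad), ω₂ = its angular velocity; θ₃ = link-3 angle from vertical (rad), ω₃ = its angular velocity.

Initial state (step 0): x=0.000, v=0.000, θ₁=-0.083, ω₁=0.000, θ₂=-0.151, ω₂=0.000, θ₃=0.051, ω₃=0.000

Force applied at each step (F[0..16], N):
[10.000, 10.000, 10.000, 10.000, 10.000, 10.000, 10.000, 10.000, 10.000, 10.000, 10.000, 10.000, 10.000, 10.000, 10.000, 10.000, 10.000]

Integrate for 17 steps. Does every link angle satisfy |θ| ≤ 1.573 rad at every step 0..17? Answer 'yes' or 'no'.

Answer: yes

Derivation:
apply F[0]=+10.000 → step 1: x=0.002, v=0.175, θ₁=-0.087, ω₁=-0.451, θ₂=-0.152, ω₂=-0.119, θ₃=0.052, ω₃=0.101
apply F[1]=+10.000 → step 2: x=0.007, v=0.351, θ₁=-0.101, ω₁=-0.919, θ₂=-0.156, ω₂=-0.229, θ₃=0.055, ω₃=0.200
apply F[2]=+10.000 → step 3: x=0.016, v=0.530, θ₁=-0.124, ω₁=-1.419, θ₂=-0.161, ω₂=-0.323, θ₃=0.060, ω₃=0.297
apply F[3]=+10.000 → step 4: x=0.028, v=0.713, θ₁=-0.158, ω₁=-1.962, θ₂=-0.168, ω₂=-0.393, θ₃=0.067, ω₃=0.388
apply F[4]=+10.000 → step 5: x=0.044, v=0.896, θ₁=-0.203, ω₁=-2.549, θ₂=-0.177, ω₂=-0.434, θ₃=0.075, ω₃=0.467
apply F[5]=+10.000 → step 6: x=0.064, v=1.077, θ₁=-0.260, ω₁=-3.167, θ₂=-0.186, ω₂=-0.447, θ₃=0.085, ω₃=0.527
apply F[6]=+10.000 → step 7: x=0.087, v=1.248, θ₁=-0.330, ω₁=-3.785, θ₂=-0.195, ω₂=-0.442, θ₃=0.096, ω₃=0.559
apply F[7]=+10.000 → step 8: x=0.114, v=1.401, θ₁=-0.411, ω₁=-4.361, θ₂=-0.203, ω₂=-0.441, θ₃=0.108, ω₃=0.559
apply F[8]=+10.000 → step 9: x=0.143, v=1.530, θ₁=-0.504, ω₁=-4.861, θ₂=-0.212, ω₂=-0.468, θ₃=0.119, ω₃=0.528
apply F[9]=+10.000 → step 10: x=0.175, v=1.634, θ₁=-0.605, ω₁=-5.269, θ₂=-0.222, ω₂=-0.543, θ₃=0.129, ω₃=0.471
apply F[10]=+10.000 → step 11: x=0.208, v=1.712, θ₁=-0.714, ω₁=-5.593, θ₂=-0.234, ω₂=-0.677, θ₃=0.137, ω₃=0.397
apply F[11]=+10.000 → step 12: x=0.243, v=1.769, θ₁=-0.829, ω₁=-5.853, θ₂=-0.250, ω₂=-0.871, θ₃=0.144, ω₃=0.312
apply F[12]=+10.000 → step 13: x=0.279, v=1.807, θ₁=-0.948, ω₁=-6.068, θ₂=-0.270, ω₂=-1.122, θ₃=0.150, ω₃=0.221
apply F[13]=+10.000 → step 14: x=0.315, v=1.829, θ₁=-1.071, ω₁=-6.255, θ₂=-0.295, ω₂=-1.428, θ₃=0.153, ω₃=0.125
apply F[14]=+10.000 → step 15: x=0.352, v=1.836, θ₁=-1.198, ω₁=-6.424, θ₂=-0.327, ω₂=-1.784, θ₃=0.155, ω₃=0.023
apply F[15]=+10.000 → step 16: x=0.389, v=1.828, θ₁=-1.328, ω₁=-6.579, θ₂=-0.367, ω₂=-2.191, θ₃=0.154, ω₃=-0.085
apply F[16]=+10.000 → step 17: x=0.425, v=1.808, θ₁=-1.461, ω₁=-6.720, θ₂=-0.415, ω₂=-2.646, θ₃=0.151, ω₃=-0.203
Max |angle| over trajectory = 1.461 rad; bound = 1.573 → within bound.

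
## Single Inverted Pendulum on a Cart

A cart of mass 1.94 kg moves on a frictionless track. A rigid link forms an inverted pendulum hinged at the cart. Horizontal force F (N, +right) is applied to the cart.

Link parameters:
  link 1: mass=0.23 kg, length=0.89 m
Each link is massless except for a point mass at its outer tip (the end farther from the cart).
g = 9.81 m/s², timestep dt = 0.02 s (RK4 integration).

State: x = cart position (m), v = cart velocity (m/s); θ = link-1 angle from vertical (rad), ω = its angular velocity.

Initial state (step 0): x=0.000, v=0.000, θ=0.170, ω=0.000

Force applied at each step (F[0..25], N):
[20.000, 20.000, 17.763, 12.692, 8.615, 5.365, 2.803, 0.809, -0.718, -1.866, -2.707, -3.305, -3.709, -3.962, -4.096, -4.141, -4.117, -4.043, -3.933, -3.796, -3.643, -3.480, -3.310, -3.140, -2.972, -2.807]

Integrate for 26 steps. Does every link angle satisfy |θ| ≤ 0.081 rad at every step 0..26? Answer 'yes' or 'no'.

apply F[0]=+20.000 → step 1: x=0.002, v=0.202, θ=0.168, ω=-0.186
apply F[1]=+20.000 → step 2: x=0.008, v=0.403, θ=0.163, ω=-0.373
apply F[2]=+17.763 → step 3: x=0.018, v=0.582, θ=0.153, ω=-0.537
apply F[3]=+12.692 → step 4: x=0.031, v=0.710, θ=0.142, ω=-0.646
apply F[4]=+8.615 → step 5: x=0.046, v=0.795, θ=0.128, ω=-0.712
apply F[5]=+5.365 → step 6: x=0.062, v=0.848, θ=0.113, ω=-0.744
apply F[6]=+2.803 → step 7: x=0.080, v=0.874, θ=0.099, ω=-0.750
apply F[7]=+0.809 → step 8: x=0.097, v=0.881, θ=0.084, ω=-0.737
apply F[8]=-0.718 → step 9: x=0.115, v=0.872, θ=0.069, ω=-0.710
apply F[9]=-1.866 → step 10: x=0.132, v=0.851, θ=0.055, ω=-0.674
apply F[10]=-2.707 → step 11: x=0.149, v=0.822, θ=0.042, ω=-0.630
apply F[11]=-3.305 → step 12: x=0.165, v=0.787, θ=0.030, ω=-0.583
apply F[12]=-3.709 → step 13: x=0.180, v=0.748, θ=0.019, ω=-0.534
apply F[13]=-3.962 → step 14: x=0.195, v=0.707, θ=0.009, ω=-0.485
apply F[14]=-4.096 → step 15: x=0.208, v=0.665, θ=-0.000, ω=-0.436
apply F[15]=-4.141 → step 16: x=0.221, v=0.622, θ=-0.009, ω=-0.390
apply F[16]=-4.117 → step 17: x=0.233, v=0.580, θ=-0.016, ω=-0.345
apply F[17]=-4.043 → step 18: x=0.244, v=0.539, θ=-0.022, ω=-0.303
apply F[18]=-3.933 → step 19: x=0.255, v=0.499, θ=-0.028, ω=-0.264
apply F[19]=-3.796 → step 20: x=0.264, v=0.461, θ=-0.033, ω=-0.227
apply F[20]=-3.643 → step 21: x=0.273, v=0.424, θ=-0.037, ω=-0.194
apply F[21]=-3.480 → step 22: x=0.281, v=0.389, θ=-0.041, ω=-0.163
apply F[22]=-3.310 → step 23: x=0.289, v=0.356, θ=-0.044, ω=-0.135
apply F[23]=-3.140 → step 24: x=0.296, v=0.324, θ=-0.046, ω=-0.110
apply F[24]=-2.972 → step 25: x=0.302, v=0.295, θ=-0.048, ω=-0.087
apply F[25]=-2.807 → step 26: x=0.307, v=0.267, θ=-0.050, ω=-0.067
Max |angle| over trajectory = 0.170 rad; bound = 0.081 → exceeded.

Answer: no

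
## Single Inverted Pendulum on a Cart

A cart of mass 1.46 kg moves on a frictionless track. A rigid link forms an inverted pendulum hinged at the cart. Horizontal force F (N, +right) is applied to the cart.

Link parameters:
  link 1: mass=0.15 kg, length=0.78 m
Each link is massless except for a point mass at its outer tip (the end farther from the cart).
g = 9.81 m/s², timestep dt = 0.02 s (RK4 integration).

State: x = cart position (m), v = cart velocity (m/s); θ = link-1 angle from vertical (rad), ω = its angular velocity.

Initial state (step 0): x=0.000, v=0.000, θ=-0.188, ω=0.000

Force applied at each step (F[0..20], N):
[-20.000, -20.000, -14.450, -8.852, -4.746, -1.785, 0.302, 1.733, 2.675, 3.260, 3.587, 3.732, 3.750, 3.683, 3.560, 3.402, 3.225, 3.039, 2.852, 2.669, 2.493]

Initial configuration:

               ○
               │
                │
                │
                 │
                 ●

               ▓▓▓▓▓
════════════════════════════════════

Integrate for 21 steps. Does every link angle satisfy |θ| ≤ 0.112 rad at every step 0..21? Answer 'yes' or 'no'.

apply F[0]=-20.000 → step 1: x=-0.003, v=-0.269, θ=-0.185, ω=0.293
apply F[1]=-20.000 → step 2: x=-0.011, v=-0.539, θ=-0.176, ω=0.587
apply F[2]=-14.450 → step 3: x=-0.023, v=-0.733, θ=-0.163, ω=0.790
apply F[3]=-8.852 → step 4: x=-0.039, v=-0.851, θ=-0.146, ω=0.901
apply F[4]=-4.746 → step 5: x=-0.057, v=-0.914, θ=-0.127, ω=0.946
apply F[5]=-1.785 → step 6: x=-0.075, v=-0.936, θ=-0.108, ω=0.945
apply F[6]=+0.302 → step 7: x=-0.094, v=-0.930, θ=-0.090, ω=0.912
apply F[7]=+1.733 → step 8: x=-0.112, v=-0.905, θ=-0.072, ω=0.860
apply F[8]=+2.675 → step 9: x=-0.130, v=-0.867, θ=-0.055, ω=0.795
apply F[9]=+3.260 → step 10: x=-0.147, v=-0.821, θ=-0.040, ω=0.725
apply F[10]=+3.587 → step 11: x=-0.163, v=-0.771, θ=-0.026, ω=0.653
apply F[11]=+3.732 → step 12: x=-0.178, v=-0.720, θ=-0.014, ω=0.582
apply F[12]=+3.750 → step 13: x=-0.192, v=-0.668, θ=-0.003, ω=0.513
apply F[13]=+3.683 → step 14: x=-0.205, v=-0.618, θ=0.006, ω=0.449
apply F[14]=+3.560 → step 15: x=-0.217, v=-0.569, θ=0.015, ω=0.390
apply F[15]=+3.402 → step 16: x=-0.227, v=-0.523, θ=0.022, ω=0.335
apply F[16]=+3.225 → step 17: x=-0.237, v=-0.479, θ=0.028, ω=0.285
apply F[17]=+3.039 → step 18: x=-0.247, v=-0.438, θ=0.034, ω=0.241
apply F[18]=+2.852 → step 19: x=-0.255, v=-0.400, θ=0.038, ω=0.201
apply F[19]=+2.669 → step 20: x=-0.263, v=-0.364, θ=0.042, ω=0.165
apply F[20]=+2.493 → step 21: x=-0.270, v=-0.331, θ=0.045, ω=0.133
Max |angle| over trajectory = 0.188 rad; bound = 0.112 → exceeded.

Answer: no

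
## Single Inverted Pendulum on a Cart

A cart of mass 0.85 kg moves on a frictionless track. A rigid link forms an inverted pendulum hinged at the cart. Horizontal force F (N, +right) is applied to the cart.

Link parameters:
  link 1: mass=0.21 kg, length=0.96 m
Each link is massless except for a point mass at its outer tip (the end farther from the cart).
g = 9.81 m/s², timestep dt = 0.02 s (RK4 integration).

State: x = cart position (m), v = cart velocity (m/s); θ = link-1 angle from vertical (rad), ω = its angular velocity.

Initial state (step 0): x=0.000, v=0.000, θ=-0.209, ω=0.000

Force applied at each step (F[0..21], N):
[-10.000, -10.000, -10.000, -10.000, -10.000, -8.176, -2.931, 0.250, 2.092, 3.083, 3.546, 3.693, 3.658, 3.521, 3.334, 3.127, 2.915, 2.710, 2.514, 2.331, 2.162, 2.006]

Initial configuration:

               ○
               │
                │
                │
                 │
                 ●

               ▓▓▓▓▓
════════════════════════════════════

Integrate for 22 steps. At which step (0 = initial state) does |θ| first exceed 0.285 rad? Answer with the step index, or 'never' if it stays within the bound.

apply F[0]=-10.000 → step 1: x=-0.002, v=-0.223, θ=-0.207, ω=0.185
apply F[1]=-10.000 → step 2: x=-0.009, v=-0.447, θ=-0.202, ω=0.371
apply F[2]=-10.000 → step 3: x=-0.020, v=-0.671, θ=-0.192, ω=0.560
apply F[3]=-10.000 → step 4: x=-0.036, v=-0.896, θ=-0.179, ω=0.753
apply F[4]=-10.000 → step 5: x=-0.056, v=-1.122, θ=-0.162, ω=0.950
apply F[5]=-8.176 → step 6: x=-0.080, v=-1.307, θ=-0.142, ω=1.109
apply F[6]=-2.931 → step 7: x=-0.107, v=-1.370, θ=-0.119, ω=1.148
apply F[7]=+0.250 → step 8: x=-0.134, v=-1.359, θ=-0.096, ω=1.116
apply F[8]=+2.092 → step 9: x=-0.161, v=-1.307, θ=-0.075, ω=1.043
apply F[9]=+3.083 → step 10: x=-0.186, v=-1.231, θ=-0.055, ω=0.952
apply F[10]=+3.546 → step 11: x=-0.210, v=-1.146, θ=-0.037, ω=0.854
apply F[11]=+3.693 → step 12: x=-0.232, v=-1.058, θ=-0.021, ω=0.756
apply F[12]=+3.658 → step 13: x=-0.252, v=-0.971, θ=-0.007, ω=0.663
apply F[13]=+3.521 → step 14: x=-0.271, v=-0.888, θ=0.006, ω=0.577
apply F[14]=+3.334 → step 15: x=-0.288, v=-0.810, θ=0.017, ω=0.498
apply F[15]=+3.127 → step 16: x=-0.303, v=-0.738, θ=0.026, ω=0.427
apply F[16]=+2.915 → step 17: x=-0.318, v=-0.671, θ=0.034, ω=0.363
apply F[17]=+2.710 → step 18: x=-0.330, v=-0.609, θ=0.040, ω=0.306
apply F[18]=+2.514 → step 19: x=-0.342, v=-0.552, θ=0.046, ω=0.255
apply F[19]=+2.331 → step 20: x=-0.352, v=-0.499, θ=0.051, ω=0.211
apply F[20]=+2.162 → step 21: x=-0.362, v=-0.451, θ=0.055, ω=0.171
apply F[21]=+2.006 → step 22: x=-0.371, v=-0.406, θ=0.058, ω=0.136
max |θ| = 0.209 ≤ 0.285 over all 23 states.

Answer: never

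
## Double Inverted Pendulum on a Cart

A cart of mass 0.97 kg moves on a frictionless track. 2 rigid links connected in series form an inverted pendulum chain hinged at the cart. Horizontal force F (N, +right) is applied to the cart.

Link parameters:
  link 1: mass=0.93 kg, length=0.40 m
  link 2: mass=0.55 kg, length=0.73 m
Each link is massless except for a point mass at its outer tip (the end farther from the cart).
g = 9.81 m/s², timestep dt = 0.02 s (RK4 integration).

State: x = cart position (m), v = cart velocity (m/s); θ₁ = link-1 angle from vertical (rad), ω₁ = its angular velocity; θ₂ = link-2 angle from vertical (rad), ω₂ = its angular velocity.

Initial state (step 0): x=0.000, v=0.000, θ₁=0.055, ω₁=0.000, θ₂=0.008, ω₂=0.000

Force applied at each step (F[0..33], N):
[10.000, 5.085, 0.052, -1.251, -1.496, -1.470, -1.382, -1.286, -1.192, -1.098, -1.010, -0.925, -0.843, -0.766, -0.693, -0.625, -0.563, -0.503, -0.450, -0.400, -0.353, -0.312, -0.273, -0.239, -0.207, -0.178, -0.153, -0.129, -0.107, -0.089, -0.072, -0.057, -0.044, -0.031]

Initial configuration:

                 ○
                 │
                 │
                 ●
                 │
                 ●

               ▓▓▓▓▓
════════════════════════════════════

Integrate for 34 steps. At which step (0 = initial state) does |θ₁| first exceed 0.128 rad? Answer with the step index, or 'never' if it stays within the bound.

Answer: never

Derivation:
apply F[0]=+10.000 → step 1: x=0.002, v=0.189, θ₁=0.051, ω₁=-0.433, θ₂=0.008, ω₂=-0.020
apply F[1]=+5.085 → step 2: x=0.007, v=0.280, θ₁=0.040, ω₁=-0.627, θ₂=0.007, ω₂=-0.037
apply F[2]=+0.052 → step 3: x=0.012, v=0.272, θ₁=0.028, ω₁=-0.580, θ₂=0.006, ω₂=-0.048
apply F[3]=-1.251 → step 4: x=0.017, v=0.239, θ₁=0.017, ω₁=-0.483, θ₂=0.005, ω₂=-0.055
apply F[4]=-1.496 → step 5: x=0.022, v=0.204, θ₁=0.009, ω₁=-0.387, θ₂=0.004, ω₂=-0.059
apply F[5]=-1.470 → step 6: x=0.025, v=0.173, θ₁=0.002, ω₁=-0.305, θ₂=0.003, ω₂=-0.060
apply F[6]=-1.382 → step 7: x=0.029, v=0.144, θ₁=-0.003, ω₁=-0.236, θ₂=0.002, ω₂=-0.058
apply F[7]=-1.286 → step 8: x=0.031, v=0.119, θ₁=-0.008, ω₁=-0.178, θ₂=0.001, ω₂=-0.055
apply F[8]=-1.192 → step 9: x=0.033, v=0.098, θ₁=-0.011, ω₁=-0.131, θ₂=-0.000, ω₂=-0.051
apply F[9]=-1.098 → step 10: x=0.035, v=0.079, θ₁=-0.013, ω₁=-0.092, θ₂=-0.001, ω₂=-0.047
apply F[10]=-1.010 → step 11: x=0.037, v=0.062, θ₁=-0.014, ω₁=-0.061, θ₂=-0.002, ω₂=-0.041
apply F[11]=-0.925 → step 12: x=0.038, v=0.047, θ₁=-0.015, ω₁=-0.035, θ₂=-0.003, ω₂=-0.036
apply F[12]=-0.843 → step 13: x=0.038, v=0.035, θ₁=-0.016, ω₁=-0.015, θ₂=-0.004, ω₂=-0.031
apply F[13]=-0.766 → step 14: x=0.039, v=0.024, θ₁=-0.016, ω₁=0.002, θ₂=-0.004, ω₂=-0.026
apply F[14]=-0.693 → step 15: x=0.039, v=0.014, θ₁=-0.016, ω₁=0.014, θ₂=-0.005, ω₂=-0.021
apply F[15]=-0.625 → step 16: x=0.040, v=0.006, θ₁=-0.015, ω₁=0.024, θ₂=-0.005, ω₂=-0.016
apply F[16]=-0.563 → step 17: x=0.040, v=-0.001, θ₁=-0.015, ω₁=0.031, θ₂=-0.005, ω₂=-0.012
apply F[17]=-0.503 → step 18: x=0.040, v=-0.007, θ₁=-0.014, ω₁=0.036, θ₂=-0.006, ω₂=-0.008
apply F[18]=-0.450 → step 19: x=0.039, v=-0.012, θ₁=-0.014, ω₁=0.040, θ₂=-0.006, ω₂=-0.005
apply F[19]=-0.400 → step 20: x=0.039, v=-0.017, θ₁=-0.013, ω₁=0.042, θ₂=-0.006, ω₂=-0.001
apply F[20]=-0.353 → step 21: x=0.039, v=-0.020, θ₁=-0.012, ω₁=0.043, θ₂=-0.006, ω₂=0.001
apply F[21]=-0.312 → step 22: x=0.038, v=-0.023, θ₁=-0.011, ω₁=0.043, θ₂=-0.006, ω₂=0.004
apply F[22]=-0.273 → step 23: x=0.038, v=-0.026, θ₁=-0.010, ω₁=0.043, θ₂=-0.006, ω₂=0.006
apply F[23]=-0.239 → step 24: x=0.037, v=-0.028, θ₁=-0.009, ω₁=0.042, θ₂=-0.006, ω₂=0.008
apply F[24]=-0.207 → step 25: x=0.037, v=-0.029, θ₁=-0.008, ω₁=0.041, θ₂=-0.005, ω₂=0.009
apply F[25]=-0.178 → step 26: x=0.036, v=-0.031, θ₁=-0.008, ω₁=0.039, θ₂=-0.005, ω₂=0.010
apply F[26]=-0.153 → step 27: x=0.035, v=-0.031, θ₁=-0.007, ω₁=0.037, θ₂=-0.005, ω₂=0.011
apply F[27]=-0.129 → step 28: x=0.035, v=-0.032, θ₁=-0.006, ω₁=0.035, θ₂=-0.005, ω₂=0.012
apply F[28]=-0.107 → step 29: x=0.034, v=-0.033, θ₁=-0.006, ω₁=0.033, θ₂=-0.004, ω₂=0.013
apply F[29]=-0.089 → step 30: x=0.034, v=-0.033, θ₁=-0.005, ω₁=0.031, θ₂=-0.004, ω₂=0.013
apply F[30]=-0.072 → step 31: x=0.033, v=-0.033, θ₁=-0.004, ω₁=0.029, θ₂=-0.004, ω₂=0.013
apply F[31]=-0.057 → step 32: x=0.032, v=-0.033, θ₁=-0.004, ω₁=0.027, θ₂=-0.004, ω₂=0.013
apply F[32]=-0.044 → step 33: x=0.032, v=-0.033, θ₁=-0.003, ω₁=0.025, θ₂=-0.003, ω₂=0.013
apply F[33]=-0.031 → step 34: x=0.031, v=-0.033, θ₁=-0.003, ω₁=0.023, θ₂=-0.003, ω₂=0.013
max |θ₁| = 0.055 ≤ 0.128 over all 35 states.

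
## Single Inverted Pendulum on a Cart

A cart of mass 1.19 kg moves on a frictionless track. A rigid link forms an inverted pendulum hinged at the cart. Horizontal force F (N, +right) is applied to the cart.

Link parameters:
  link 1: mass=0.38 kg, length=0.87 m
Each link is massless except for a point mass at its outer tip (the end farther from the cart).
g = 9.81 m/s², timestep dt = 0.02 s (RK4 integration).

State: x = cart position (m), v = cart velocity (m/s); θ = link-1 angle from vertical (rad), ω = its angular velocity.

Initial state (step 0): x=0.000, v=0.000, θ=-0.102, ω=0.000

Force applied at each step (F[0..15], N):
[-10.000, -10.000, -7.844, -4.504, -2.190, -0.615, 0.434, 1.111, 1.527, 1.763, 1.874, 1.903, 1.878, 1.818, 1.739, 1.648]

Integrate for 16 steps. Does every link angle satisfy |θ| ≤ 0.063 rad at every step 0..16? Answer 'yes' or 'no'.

Answer: no

Derivation:
apply F[0]=-10.000 → step 1: x=-0.002, v=-0.161, θ=-0.100, ω=0.162
apply F[1]=-10.000 → step 2: x=-0.006, v=-0.323, θ=-0.096, ω=0.324
apply F[2]=-7.844 → step 3: x=-0.014, v=-0.449, θ=-0.088, ω=0.447
apply F[3]=-4.504 → step 4: x=-0.024, v=-0.519, θ=-0.078, ω=0.509
apply F[4]=-2.190 → step 5: x=-0.035, v=-0.551, θ=-0.068, ω=0.530
apply F[5]=-0.615 → step 6: x=-0.046, v=-0.558, θ=-0.057, ω=0.523
apply F[6]=+0.434 → step 7: x=-0.057, v=-0.547, θ=-0.047, ω=0.500
apply F[7]=+1.111 → step 8: x=-0.067, v=-0.526, θ=-0.037, ω=0.466
apply F[8]=+1.527 → step 9: x=-0.078, v=-0.498, θ=-0.029, ω=0.426
apply F[9]=+1.763 → step 10: x=-0.087, v=-0.467, θ=-0.020, ω=0.385
apply F[10]=+1.874 → step 11: x=-0.096, v=-0.435, θ=-0.013, ω=0.344
apply F[11]=+1.903 → step 12: x=-0.105, v=-0.402, θ=-0.007, ω=0.304
apply F[12]=+1.878 → step 13: x=-0.112, v=-0.370, θ=-0.001, ω=0.267
apply F[13]=+1.818 → step 14: x=-0.120, v=-0.340, θ=0.004, ω=0.232
apply F[14]=+1.739 → step 15: x=-0.126, v=-0.311, θ=0.008, ω=0.201
apply F[15]=+1.648 → step 16: x=-0.132, v=-0.284, θ=0.012, ω=0.172
Max |angle| over trajectory = 0.102 rad; bound = 0.063 → exceeded.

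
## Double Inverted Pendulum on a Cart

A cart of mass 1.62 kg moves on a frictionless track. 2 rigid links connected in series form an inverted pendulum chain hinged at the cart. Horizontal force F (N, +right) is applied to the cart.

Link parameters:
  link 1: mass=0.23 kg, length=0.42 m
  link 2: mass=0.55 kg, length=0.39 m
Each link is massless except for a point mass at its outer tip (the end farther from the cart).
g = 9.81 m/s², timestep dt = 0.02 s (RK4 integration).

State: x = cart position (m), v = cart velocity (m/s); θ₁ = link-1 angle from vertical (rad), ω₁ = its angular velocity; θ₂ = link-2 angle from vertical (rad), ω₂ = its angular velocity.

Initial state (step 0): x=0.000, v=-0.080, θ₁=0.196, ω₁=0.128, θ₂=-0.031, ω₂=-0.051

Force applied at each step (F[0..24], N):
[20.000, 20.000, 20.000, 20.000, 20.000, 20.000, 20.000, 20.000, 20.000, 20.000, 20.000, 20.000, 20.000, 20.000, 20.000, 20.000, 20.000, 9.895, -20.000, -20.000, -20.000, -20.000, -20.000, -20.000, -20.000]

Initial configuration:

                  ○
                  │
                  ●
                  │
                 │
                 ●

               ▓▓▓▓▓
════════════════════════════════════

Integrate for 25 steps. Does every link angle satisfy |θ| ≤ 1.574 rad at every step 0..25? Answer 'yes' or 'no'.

apply F[0]=+20.000 → step 1: x=0.001, v=0.147, θ₁=0.197, ω₁=-0.046, θ₂=-0.036, ω₂=-0.467
apply F[1]=+20.000 → step 2: x=0.006, v=0.375, θ₁=0.194, ω₁=-0.219, θ₂=-0.050, ω₂=-0.891
apply F[2]=+20.000 → step 3: x=0.016, v=0.603, θ₁=0.188, ω₁=-0.395, θ₂=-0.072, ω₂=-1.322
apply F[3]=+20.000 → step 4: x=0.030, v=0.834, θ₁=0.178, ω₁=-0.582, θ₂=-0.103, ω₂=-1.758
apply F[4]=+20.000 → step 5: x=0.049, v=1.066, θ₁=0.165, ω₁=-0.789, θ₂=-0.142, ω₂=-2.195
apply F[5]=+20.000 → step 6: x=0.073, v=1.302, θ₁=0.147, ω₁=-1.028, θ₂=-0.190, ω₂=-2.623
apply F[6]=+20.000 → step 7: x=0.101, v=1.540, θ₁=0.123, ω₁=-1.314, θ₂=-0.247, ω₂=-3.029
apply F[7]=+20.000 → step 8: x=0.134, v=1.781, θ₁=0.094, ω₁=-1.662, θ₂=-0.311, ω₂=-3.396
apply F[8]=+20.000 → step 9: x=0.172, v=2.024, θ₁=0.056, ω₁=-2.090, θ₂=-0.382, ω₂=-3.703
apply F[9]=+20.000 → step 10: x=0.215, v=2.270, θ₁=0.009, ω₁=-2.611, θ₂=-0.459, ω₂=-3.927
apply F[10]=+20.000 → step 11: x=0.263, v=2.517, θ₁=-0.049, ω₁=-3.240, θ₂=-0.539, ω₂=-4.039
apply F[11]=+20.000 → step 12: x=0.316, v=2.764, θ₁=-0.121, ω₁=-3.985, θ₂=-0.619, ω₂=-4.003
apply F[12]=+20.000 → step 13: x=0.374, v=3.006, θ₁=-0.209, ω₁=-4.855, θ₂=-0.698, ω₂=-3.778
apply F[13]=+20.000 → step 14: x=0.436, v=3.239, θ₁=-0.316, ω₁=-5.853, θ₂=-0.769, ω₂=-3.320
apply F[14]=+20.000 → step 15: x=0.503, v=3.449, θ₁=-0.444, ω₁=-6.970, θ₂=-0.829, ω₂=-2.598
apply F[15]=+20.000 → step 16: x=0.574, v=3.616, θ₁=-0.595, ω₁=-8.146, θ₂=-0.871, ω₂=-1.662
apply F[16]=+20.000 → step 17: x=0.647, v=3.710, θ₁=-0.769, ω₁=-9.174, θ₂=-0.895, ω₂=-0.799
apply F[17]=+9.895 → step 18: x=0.721, v=3.631, θ₁=-0.957, ω₁=-9.527, θ₂=-0.908, ω₂=-0.616
apply F[18]=-20.000 → step 19: x=0.790, v=3.256, θ₁=-1.145, ω₁=-9.258, θ₂=-0.924, ω₂=-0.971
apply F[19]=-20.000 → step 20: x=0.851, v=2.895, θ₁=-1.327, ω₁=-9.010, θ₂=-0.949, ω₂=-1.613
apply F[20]=-20.000 → step 21: x=0.905, v=2.546, θ₁=-1.506, ω₁=-8.841, θ₂=-0.989, ω₂=-2.425
apply F[21]=-20.000 → step 22: x=0.953, v=2.201, θ₁=-1.681, ω₁=-8.738, θ₂=-1.047, ω₂=-3.388
apply F[22]=-20.000 → step 23: x=0.994, v=1.857, θ₁=-1.855, ω₁=-8.652, θ₂=-1.126, ω₂=-4.520
apply F[23]=-20.000 → step 24: x=1.027, v=1.511, θ₁=-2.027, ω₁=-8.513, θ₂=-1.229, ω₂=-5.853
apply F[24]=-20.000 → step 25: x=1.054, v=1.164, θ₁=-2.195, ω₁=-8.222, θ₂=-1.361, ω₂=-7.411
Max |angle| over trajectory = 2.195 rad; bound = 1.574 → exceeded.

Answer: no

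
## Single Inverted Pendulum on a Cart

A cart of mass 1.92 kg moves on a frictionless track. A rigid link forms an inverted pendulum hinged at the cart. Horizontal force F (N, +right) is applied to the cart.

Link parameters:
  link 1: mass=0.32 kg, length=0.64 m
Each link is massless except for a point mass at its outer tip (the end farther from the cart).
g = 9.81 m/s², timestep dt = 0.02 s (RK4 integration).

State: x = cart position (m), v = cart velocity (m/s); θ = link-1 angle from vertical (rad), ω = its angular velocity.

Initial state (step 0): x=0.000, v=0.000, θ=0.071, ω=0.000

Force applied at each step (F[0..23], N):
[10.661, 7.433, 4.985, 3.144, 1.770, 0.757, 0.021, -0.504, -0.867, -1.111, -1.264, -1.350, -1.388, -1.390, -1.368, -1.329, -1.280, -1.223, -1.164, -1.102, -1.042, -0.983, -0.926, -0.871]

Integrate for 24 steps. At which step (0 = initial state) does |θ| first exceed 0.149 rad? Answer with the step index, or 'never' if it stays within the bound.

apply F[0]=+10.661 → step 1: x=0.001, v=0.109, θ=0.070, ω=-0.148
apply F[1]=+7.433 → step 2: x=0.004, v=0.184, θ=0.066, ω=-0.244
apply F[2]=+4.985 → step 3: x=0.008, v=0.234, θ=0.060, ω=-0.303
apply F[3]=+3.144 → step 4: x=0.013, v=0.265, θ=0.054, ω=-0.333
apply F[4]=+1.770 → step 5: x=0.019, v=0.281, θ=0.047, ω=-0.344
apply F[5]=+0.757 → step 6: x=0.024, v=0.288, θ=0.040, ω=-0.341
apply F[6]=+0.021 → step 7: x=0.030, v=0.287, θ=0.033, ω=-0.328
apply F[7]=-0.504 → step 8: x=0.036, v=0.281, θ=0.027, ω=-0.309
apply F[8]=-0.867 → step 9: x=0.041, v=0.271, θ=0.021, ω=-0.286
apply F[9]=-1.111 → step 10: x=0.047, v=0.259, θ=0.016, ω=-0.262
apply F[10]=-1.264 → step 11: x=0.052, v=0.245, θ=0.011, ω=-0.236
apply F[11]=-1.350 → step 12: x=0.056, v=0.231, θ=0.006, ω=-0.211
apply F[12]=-1.388 → step 13: x=0.061, v=0.216, θ=0.002, ω=-0.187
apply F[13]=-1.390 → step 14: x=0.065, v=0.202, θ=-0.001, ω=-0.165
apply F[14]=-1.368 → step 15: x=0.069, v=0.187, θ=-0.004, ω=-0.143
apply F[15]=-1.329 → step 16: x=0.072, v=0.174, θ=-0.007, ω=-0.124
apply F[16]=-1.280 → step 17: x=0.076, v=0.161, θ=-0.009, ω=-0.106
apply F[17]=-1.223 → step 18: x=0.079, v=0.148, θ=-0.011, ω=-0.090
apply F[18]=-1.164 → step 19: x=0.082, v=0.137, θ=-0.013, ω=-0.075
apply F[19]=-1.102 → step 20: x=0.084, v=0.126, θ=-0.014, ω=-0.062
apply F[20]=-1.042 → step 21: x=0.087, v=0.115, θ=-0.015, ω=-0.050
apply F[21]=-0.983 → step 22: x=0.089, v=0.105, θ=-0.016, ω=-0.040
apply F[22]=-0.926 → step 23: x=0.091, v=0.096, θ=-0.017, ω=-0.031
apply F[23]=-0.871 → step 24: x=0.093, v=0.088, θ=-0.018, ω=-0.023
max |θ| = 0.071 ≤ 0.149 over all 25 states.

Answer: never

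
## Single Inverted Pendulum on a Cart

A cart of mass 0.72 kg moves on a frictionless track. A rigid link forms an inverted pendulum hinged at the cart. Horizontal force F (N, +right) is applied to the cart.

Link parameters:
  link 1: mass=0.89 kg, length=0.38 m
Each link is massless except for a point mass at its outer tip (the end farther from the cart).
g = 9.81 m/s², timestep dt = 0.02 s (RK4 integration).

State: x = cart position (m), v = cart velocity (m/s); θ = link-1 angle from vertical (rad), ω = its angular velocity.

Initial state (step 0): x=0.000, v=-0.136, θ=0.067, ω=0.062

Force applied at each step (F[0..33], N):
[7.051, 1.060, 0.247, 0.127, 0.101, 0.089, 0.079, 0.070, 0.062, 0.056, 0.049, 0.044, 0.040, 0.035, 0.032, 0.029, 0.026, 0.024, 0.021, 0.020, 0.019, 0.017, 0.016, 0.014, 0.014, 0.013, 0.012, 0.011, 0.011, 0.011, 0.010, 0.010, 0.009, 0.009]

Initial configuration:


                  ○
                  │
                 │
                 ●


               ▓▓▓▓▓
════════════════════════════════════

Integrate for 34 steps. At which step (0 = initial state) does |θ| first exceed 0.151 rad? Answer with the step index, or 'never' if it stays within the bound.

apply F[0]=+7.051 → step 1: x=-0.001, v=0.043, θ=0.064, ω=-0.374
apply F[1]=+1.060 → step 2: x=0.000, v=0.058, θ=0.056, ω=-0.382
apply F[2]=+0.247 → step 3: x=0.001, v=0.052, θ=0.049, ω=-0.339
apply F[3]=+0.127 → step 4: x=0.002, v=0.044, θ=0.043, ω=-0.296
apply F[4]=+0.101 → step 5: x=0.003, v=0.038, θ=0.037, ω=-0.257
apply F[5]=+0.089 → step 6: x=0.004, v=0.032, θ=0.032, ω=-0.224
apply F[6]=+0.079 → step 7: x=0.004, v=0.027, θ=0.028, ω=-0.194
apply F[7]=+0.070 → step 8: x=0.005, v=0.022, θ=0.025, ω=-0.169
apply F[8]=+0.062 → step 9: x=0.005, v=0.018, θ=0.022, ω=-0.147
apply F[9]=+0.056 → step 10: x=0.005, v=0.015, θ=0.019, ω=-0.128
apply F[10]=+0.049 → step 11: x=0.006, v=0.012, θ=0.016, ω=-0.111
apply F[11]=+0.044 → step 12: x=0.006, v=0.010, θ=0.014, ω=-0.097
apply F[12]=+0.040 → step 13: x=0.006, v=0.007, θ=0.013, ω=-0.084
apply F[13]=+0.035 → step 14: x=0.006, v=0.006, θ=0.011, ω=-0.073
apply F[14]=+0.032 → step 15: x=0.006, v=0.004, θ=0.010, ω=-0.064
apply F[15]=+0.029 → step 16: x=0.006, v=0.003, θ=0.008, ω=-0.055
apply F[16]=+0.026 → step 17: x=0.006, v=0.001, θ=0.007, ω=-0.048
apply F[17]=+0.024 → step 18: x=0.006, v=0.000, θ=0.006, ω=-0.042
apply F[18]=+0.021 → step 19: x=0.006, v=-0.001, θ=0.006, ω=-0.036
apply F[19]=+0.020 → step 20: x=0.006, v=-0.001, θ=0.005, ω=-0.032
apply F[20]=+0.019 → step 21: x=0.006, v=-0.002, θ=0.004, ω=-0.028
apply F[21]=+0.017 → step 22: x=0.006, v=-0.002, θ=0.004, ω=-0.024
apply F[22]=+0.016 → step 23: x=0.006, v=-0.003, θ=0.003, ω=-0.021
apply F[23]=+0.014 → step 24: x=0.006, v=-0.003, θ=0.003, ω=-0.018
apply F[24]=+0.014 → step 25: x=0.006, v=-0.004, θ=0.003, ω=-0.016
apply F[25]=+0.013 → step 26: x=0.006, v=-0.004, θ=0.002, ω=-0.014
apply F[26]=+0.012 → step 27: x=0.006, v=-0.004, θ=0.002, ω=-0.012
apply F[27]=+0.011 → step 28: x=0.006, v=-0.004, θ=0.002, ω=-0.010
apply F[28]=+0.011 → step 29: x=0.006, v=-0.004, θ=0.002, ω=-0.009
apply F[29]=+0.011 → step 30: x=0.006, v=-0.005, θ=0.002, ω=-0.008
apply F[30]=+0.010 → step 31: x=0.006, v=-0.005, θ=0.001, ω=-0.007
apply F[31]=+0.010 → step 32: x=0.006, v=-0.005, θ=0.001, ω=-0.006
apply F[32]=+0.009 → step 33: x=0.005, v=-0.005, θ=0.001, ω=-0.005
apply F[33]=+0.009 → step 34: x=0.005, v=-0.005, θ=0.001, ω=-0.005
max |θ| = 0.067 ≤ 0.151 over all 35 states.

Answer: never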